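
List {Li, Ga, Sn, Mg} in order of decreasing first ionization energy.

Li is in period 2, group 1; Mg is in period 3, group 2; Ga is in period 4, group 13; Sn is in period 5, group 14.
Across a period the outer electron is held more tightly (higher IE₁); down a group it sits in a higher shell, more shielded, and comes off more easily.
These sit on a diagonal, where the across-period and down-group effects partly cancel.
Ga > Li: the two effects oppose for this pair; the across-period effect wins (579 vs 520 kJ/mol).
Sn > Ga: the two effects oppose for this pair; the across-period effect wins (709 vs 579 kJ/mol).
Mg > Sn: period and group pull opposite ways; the down-group shift dominates (738 vs 709 kJ/mol).
For reference (kJ/mol): Li 520, Mg 738, Ga 579, Sn 709.
So from highest to lowest: Mg > Sn > Ga > Li.

Mg, Sn, Ga, Li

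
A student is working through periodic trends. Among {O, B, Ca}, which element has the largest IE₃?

O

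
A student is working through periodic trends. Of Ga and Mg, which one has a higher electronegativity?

Ga

Mg is in period 3, group 2; Ga is in period 4, group 13.
Electronegativity increases across a period and decreases down a group, tracking effective nuclear charge and atomic size.
These sit on a diagonal, where the across-period and down-group effects partly cancel.
Ga > Mg: period and group pull opposite ways; the across-period shift dominates (1.81 vs 1.31).
For reference (Pauling): Mg 1.31, Ga 1.81.
So Ga has the higher electronegativity (Ga > Mg).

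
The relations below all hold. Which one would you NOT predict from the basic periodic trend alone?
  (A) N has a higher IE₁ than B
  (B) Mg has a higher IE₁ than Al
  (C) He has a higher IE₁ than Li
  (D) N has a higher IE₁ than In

The general trend: IE₁ increases across a period and decreases down a group.
(A) N (period 2, group 15) vs B (period 2, group 13): the stated order agrees with the simple trend.
(B) Mg (period 3, group 2) vs Al (period 3, group 13): the stated order contradicts the simple trend.
(C) He (period 1, group 18) vs Li (period 2, group 1): the stated order agrees with the simple trend.
(D) N (period 2, group 15) vs In (period 5, group 13): the stated order agrees with the simple trend.
The exception is (B): Al's single 3p electron is easier to remove than one from Mg's filled 3s².

(B)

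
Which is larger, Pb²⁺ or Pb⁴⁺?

Pb²⁺

Both ions have Z = 82 protons, but Pb⁴⁺ has lost more electrons, so its remaining electrons feel a larger effective nuclear charge per electron and are pulled in more tightly.
Higher positive charge → smaller ion, so Pb²⁺ > Pb⁴⁺.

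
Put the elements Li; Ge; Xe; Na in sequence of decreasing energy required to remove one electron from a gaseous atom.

Li is in period 2, group 1; Na is in period 3, group 1; Ge is in period 4, group 14; Xe is in period 5, group 18.
Across a period the outer electron is held more tightly (higher IE₁); down a group it sits in a higher shell, more shielded, and comes off more easily.
Neither a single period nor a single group — weigh both effects.
Li > Na: they share group 1; the group trend gives Li the larger value.
Ge > Li: period and group pull opposite ways; the across-period shift dominates (762 vs 520 kJ/mol).
Xe > Ge: period and group pull opposite ways; the across-period shift dominates (1170 vs 762 kJ/mol).
Tabulated first ionization energy (kJ/mol): Li 520, Na 496, Ge 762, Xe 1170.
So from highest to lowest: Xe > Ge > Li > Na.

Xe, Ge, Li, Na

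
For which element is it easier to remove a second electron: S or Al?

Al

IE_2 is the cost of taking one more electron from the +1 cation: S⁺ still has 5 valence electrons; Al⁺ still has 2 valence electrons.
All are still removing valence electrons, so compare the +1 ions as you would atoms: IE_2 generally rises across a period (higher Z_eff) and falls down a group (larger shell), subject to the usual subshell exceptions.
Valence configurations: S⁺ [Ne]3s²3p³, Al⁺ [Ne]3s².
Approximate IE_2 values (kJ/mol): S 2252, Al 1817.
So the second ionization energies run Al < S.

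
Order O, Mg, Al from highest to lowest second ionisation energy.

O > Al > Mg

The second ionization energy removes an electron from the +1 ion. For each element: O⁺ still has 5 valence electrons; Mg⁺ still has 1 valence electron; Al⁺ still has 2 valence electrons.
All are still removing valence electrons, so compare the +1 ions as you would atoms: IE_2 generally rises across a period (higher Z_eff) and falls down a group (larger shell), subject to the usual subshell exceptions.
Valence configurations: O⁺ [He]2s²2p³, Mg⁺ [Ne]3s¹, Al⁺ [Ne]3s².
The numbers (kJ/mol): O 3388, Mg 1451, Al 1817.
Hence IE_2: Mg < Al < O.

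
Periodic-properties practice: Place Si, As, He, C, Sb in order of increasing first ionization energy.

He is in period 1, group 18; C is in period 2, group 14; Si is in period 3, group 14; As is in period 4, group 15; Sb is in period 5, group 15.
Across a period the outer electron is held more tightly (higher IE₁); down a group it sits in a higher shell, more shielded, and comes off more easily.
Here both period and group differ, so the two effects have to be weighed against each other.
Sb > Si: period and group pull opposite ways; the across-period shift dominates (831 vs 786 kJ/mol).
As > Sb: they share group 15; the group trend gives As the larger value.
C > As: the two effects oppose for this pair; the down-group effect wins (1086 vs 947 kJ/mol).
He > C: both effects reinforce here, so He is clearly the higher of the two.
Tabulated first ionization energy (kJ/mol): He 2372, C 1086, Si 786, As 947, Sb 831.
So from lowest to highest: Si < Sb < As < C < He.

Si < Sb < As < C < He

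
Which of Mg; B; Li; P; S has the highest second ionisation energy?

Li

After 1 electron has been removed, what remains? Mg⁺ still has 1 valence electron; B⁺ still has 2 valence electrons; Li⁺ is the bare [He] core; P⁺ still has 4 valence electrons; S⁺ still has 5 valence electrons.
Breaking into a closed-shell core is much more expensive than removing a leftover valence electron — Li has the largest IE_2 here.
Valence configurations: Mg⁺ [Ne]3s¹, B⁺ [He]2s², P⁺ [Ne]3s²3p², S⁺ [Ne]3s²3p³.
Approximate IE_2 values (kJ/mol): Mg 1451, B 2427, Li 7298, P 1907, S 2252.
Overall IE_2 order: Mg < P < S < B < Li.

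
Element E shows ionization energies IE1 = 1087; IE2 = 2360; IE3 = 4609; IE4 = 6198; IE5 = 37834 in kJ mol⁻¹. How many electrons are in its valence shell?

Look for the largest jump between consecutive ionization energies: IE5/IE4 ≈ 6.1, far larger than any earlier ratio.
That jump marks the point where a core electron is being removed. So the atom has 4 valence electrons.

4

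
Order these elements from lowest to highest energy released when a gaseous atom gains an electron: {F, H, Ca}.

Ca, H, F

EA tends to increase across a period and decrease down a group, though the pattern is less regular than for IE or radius.
These span different periods and groups, so the two trends combine.
H > Ca: period and group pull opposite ways; the down-group shift dominates (73 vs 2 kJ/mol).
F > H: the two effects oppose for this pair; the across-period effect wins (328 vs 73 kJ/mol).
Approximate values (kJ/mol): H 73, F 328, Ca 2.
So from lowest to highest: Ca < H < F.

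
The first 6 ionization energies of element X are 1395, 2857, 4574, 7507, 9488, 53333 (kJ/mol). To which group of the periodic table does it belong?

Group 15

Look for the largest jump between consecutive ionization energies: IE6/IE5 ≈ 5.6, far larger than any earlier ratio.
That jump marks the point where a core electron is being removed. So the atom has 5 valence electrons.
A main-group element with 5 valence electrons is in group 15.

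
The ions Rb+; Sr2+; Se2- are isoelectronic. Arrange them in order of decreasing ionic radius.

All of these have 36 electrons, so size is governed by nuclear charge alone: the more protons, the stronger the pull on the same electron cloud, and the smaller the ion.
Nuclear charges: Sr2+ (Z=38), Rb+ (Z=37), Se2- (Z=34).
Largest to smallest: Se2- > Rb+ > Sr2+.

Se2- > Rb+ > Sr2+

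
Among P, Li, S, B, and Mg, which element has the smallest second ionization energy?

After 1 electron has been removed, what remains? P⁺ still has 4 valence electrons; Li⁺ is the bare [He] core; S⁺ still has 5 valence electrons; B⁺ still has 2 valence electrons; Mg⁺ still has 1 valence electron.
Pulling an electron out of a noble-gas core costs far more than removing a remaining valence electron, so Li sits at the high end of IE_2.
Valence configurations: P⁺ [Ne]3s²3p², S⁺ [Ne]3s²3p³, B⁺ [He]2s², Mg⁺ [Ne]3s¹.
Approximate IE_2 values (kJ/mol): P 1907, Li 7298, S 2252, B 2427, Mg 1451.
Putting it together, IE_2: Mg < P < S < B < Li.

Mg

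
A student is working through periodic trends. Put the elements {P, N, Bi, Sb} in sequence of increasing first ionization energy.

Bi < Sb < P < N

N is in period 2, group 15; P is in period 3, group 15; Sb is in period 5, group 15; Bi is in period 6, group 15.
Across a period the outer electron is held more tightly (higher IE₁); down a group it sits in a higher shell, more shielded, and comes off more easily.
All are in group 15, so first ionization energy increases up the group.
So from lowest to highest: Bi < Sb < P < N.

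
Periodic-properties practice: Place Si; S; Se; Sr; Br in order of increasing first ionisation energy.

Sr < Si < Se < S < Br

Si is in period 3, group 14; S is in period 3, group 16; Se is in period 4, group 16; Br is in period 4, group 17; Sr is in period 5, group 2.
Removing the outermost electron gets harder across a period and easier down a group.
Here both period and group differ, so the two effects have to be weighed against each other.
Si > Sr: both effects reinforce here, so Si is clearly the higher of the two.
Se > Si: the two effects oppose for this pair; the across-period effect wins (941 vs 786 kJ/mol).
S > Se: S sits above Se in group 16, so the down-group effect alone puts S higher.
Br > S: period and group pull opposite ways; the across-period shift dominates (1140 vs 1000 kJ/mol).
For reference (kJ/mol): Si 786, S 1000, Se 941, Br 1140, Sr 550.
So from lowest to highest: Sr < Si < Se < S < Br.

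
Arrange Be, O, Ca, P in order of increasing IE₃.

The third ionization energy removes an electron from the +2 ion. For each element: Be²⁺ is the bare [He] core; O²⁺ still has 4 valence electrons; Ca²⁺ is the bare [Ar] core; P²⁺ still has 3 valence electrons.
Usually core removal costs more than valence removal, but here the competition is close: a tightly held n=2 valence electron can cost more to remove than an n=3 core electron, so the actual values have to decide it.
Valence configurations: O²⁺ [He]2s²2p², P²⁺ [Ne]3s²3p¹.
Tabulated IE_3 (kJ/mol): Be 14849, O 5300, Ca 4912, P 2914.
Overall IE_3 order: P < Ca < O < Be.

P < Ca < O < Be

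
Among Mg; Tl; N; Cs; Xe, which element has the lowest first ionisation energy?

Cs

N is in period 2, group 15; Mg is in period 3, group 2; Xe is in period 5, group 18; Cs is in period 6, group 1; Tl is in period 6, group 13.
First ionization energy rises across a period (greater Z_eff holds electrons more tightly) and falls down a group (valence electrons are farther from the nucleus).
Here both period and group differ, so the two effects have to be weighed against each other.
Tl > Cs: Tl lies to the right of Cs in period 6, so the across-period effect alone puts Tl higher.
Mg > Tl: the two effects oppose for this pair; the down-group effect wins (738 vs 589 kJ/mol).
Xe > Mg: the two effects oppose for this pair; the across-period effect wins (1170 vs 738 kJ/mol).
N > Xe: the two effects oppose for this pair; the down-group effect wins (1402 vs 1170 kJ/mol).
Tabulated first ionization energy (kJ/mol): N 1402, Mg 738, Xe 1170, Cs 376, Tl 589.
The lowest first ionisation energy among these belongs to Cs.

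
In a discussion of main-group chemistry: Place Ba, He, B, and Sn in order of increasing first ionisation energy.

Ba, Sn, B, He

He is in period 1, group 18; B is in period 2, group 13; Sn is in period 5, group 14; Ba is in period 6, group 2.
IE₁ increases left→right with effective nuclear charge and decreases top→bottom as the valence shell moves farther out.
Neither a single period nor a single group — weigh both effects.
Sn > Ba: relative to Ba, both the across-period and down-group shifts push Sn's first ionization energy up.
B > Sn: the two effects oppose for this pair; the down-group effect wins (801 vs 709 kJ/mol).
He > B: relative to B, both the across-period and down-group shifts push He's first ionization energy up.
For reference (kJ/mol): He 2372, B 801, Sn 709, Ba 503.
So from lowest to highest: Ba < Sn < B < He.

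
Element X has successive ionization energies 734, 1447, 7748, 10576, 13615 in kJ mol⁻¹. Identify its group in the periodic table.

Group 2

Look for the largest jump between consecutive ionization energies: IE3/IE2 ≈ 5.4, far larger than any earlier ratio.
That jump marks the point where a core electron is being removed. So the atom has 2 valence electrons.
A main-group element with 2 valence electrons is in group 2.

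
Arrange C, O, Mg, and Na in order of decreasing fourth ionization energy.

Mg > Na > O > C

IE_4 is the cost of taking one more electron from the +3 cation: C³⁺ still has 1 valence electron; O³⁺ still has 3 valence electrons; Mg³⁺ is already 1 electron into the core; Na³⁺ is already 2 electrons into the core.
Breaking into a closed-shell core is much more expensive than removing a leftover valence electron — Na and Mg have the largest IE_4 here.
Valence configurations: C³⁺ [He]2s¹, O³⁺ [He]2s²2p¹.
Approximate IE_4 values (kJ/mol): C 6223, O 7469, Mg 10543, Na 9543.
Putting it together, IE_4: C < O < Na < Mg.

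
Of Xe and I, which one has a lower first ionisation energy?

I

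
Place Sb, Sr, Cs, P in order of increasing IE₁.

P is in period 3, group 15; Sr is in period 5, group 2; Sb is in period 5, group 15; Cs is in period 6, group 1.
IE₁ increases left→right with effective nuclear charge and decreases top→bottom as the valence shell moves farther out.
These span different periods and groups, so the two trends combine.
Sr > Cs: both effects reinforce here, so Sr is clearly the higher of the two.
Sb > Sr: both are in period 5; the period trend gives Sb the larger value.
P > Sb: they share group 15; the group trend gives P the larger value.
Tabulated first ionization energy (kJ/mol): P 1012, Sr 550, Sb 831, Cs 376.
So from lowest to highest: Cs < Sr < Sb < P.

Cs < Sr < Sb < P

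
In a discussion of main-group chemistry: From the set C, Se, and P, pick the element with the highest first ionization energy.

C

C is in period 2, group 14; P is in period 3, group 15; Se is in period 4, group 16.
Removing the outermost electron gets harder across a period and easier down a group.
These sit on a diagonal, where the across-period and down-group effects partly cancel.
P > Se: period and group pull opposite ways; the down-group shift dominates (1012 vs 941 kJ/mol).
C > P: period and group pull opposite ways; the down-group shift dominates (1086 vs 1012 kJ/mol).
Approximate values (kJ/mol): C 1086, P 1012, Se 941.
The highest first ionization energy among these belongs to C.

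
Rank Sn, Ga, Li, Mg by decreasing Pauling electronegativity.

Sn, Ga, Mg, Li

Li is in period 2, group 1; Mg is in period 3, group 2; Ga is in period 4, group 13; Sn is in period 5, group 14.
EN rises left→right (higher Z_eff, smaller atoms) and falls top→bottom (larger, more shielded atoms).
A diagonal step moves right (one effect) and down (the opposite effect) at once.
Mg > Li: the two effects oppose for this pair; the across-period effect wins (1.31 vs 0.98).
Ga > Mg: the two effects oppose for this pair; the across-period effect wins (1.81 vs 1.31).
Sn > Ga: the two effects oppose for this pair; the across-period effect wins (1.96 vs 1.81).
Approximate values (Pauling): Li 0.98, Mg 1.31, Ga 1.81, Sn 1.96.
So from highest to lowest: Sn > Ga > Mg > Li.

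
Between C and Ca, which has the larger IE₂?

After 1 electron has been removed, what remains? C⁺ still has 3 valence electrons; Ca⁺ still has 1 valence electron.
All are still removing valence electrons, so compare the +1 ions as you would atoms: IE_2 generally rises across a period (higher Z_eff) and falls down a group (larger shell), subject to the usual subshell exceptions.
Valence configurations: C⁺ [He]2s²2p¹, Ca⁺ [Ar]4s¹.
Approximate IE_2 values (kJ/mol): C 2353, Ca 1145.
Hence IE_2: Ca < C.

C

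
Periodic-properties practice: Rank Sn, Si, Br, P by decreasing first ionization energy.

Br, P, Si, Sn

Si is in period 3, group 14; P is in period 3, group 15; Br is in period 4, group 17; Sn is in period 5, group 14.
Removing the outermost electron gets harder across a period and easier down a group.
Here both period and group differ, so the two effects have to be weighed against each other.
Si > Sn: Si sits above Sn in group 14, so the down-group effect alone puts Si higher.
P > Si: P lies to the right of Si in period 3, so the across-period effect alone puts P higher.
Br > P: period and group pull opposite ways; the across-period shift dominates (1140 vs 1012 kJ/mol).
For reference (kJ/mol): Si 786, P 1012, Br 1140, Sn 709.
So from highest to lowest: Br > P > Si > Sn.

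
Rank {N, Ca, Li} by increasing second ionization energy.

IE_2 is the cost of taking one more electron from the +1 cation: N⁺ still has 4 valence electrons; Ca⁺ still has 1 valence electron; Li⁺ is the bare [He] core.
Core electrons are held far more tightly than valence electrons, so Li tops the IE_2 order.
Valence configurations: N⁺ [He]2s²2p², Ca⁺ [Ar]4s¹.
Approximate IE_2 values (kJ/mol): N 2856, Ca 1145, Li 7298.
Overall IE_2 order: Ca < N < Li.

Ca < N < Li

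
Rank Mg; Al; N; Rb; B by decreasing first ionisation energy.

N > B > Mg > Al > Rb

B is in period 2, group 13; N is in period 2, group 15; Mg is in period 3, group 2; Al is in period 3, group 13; Rb is in period 5, group 1.
First ionization energy rises across a period (greater Z_eff holds electrons more tightly) and falls down a group (valence electrons are farther from the nucleus).
Here both period and group differ, so the two effects have to be weighed against each other.
Al > Rb: relative to Rb, both the across-period and down-group shifts push Al's first ionization energy up.
Mg > Al: this pair runs against the simple trend — see the exception note.
B > Mg: both effects reinforce here, so B is clearly the higher of the two.
N > B: N lies to the right of B in period 2, so the across-period effect alone puts N higher.
Note the exception: Mg has a higher first ionization energy than Al, contrary to the simple trend — Al's single 3p electron is easier to remove than one from Mg's filled 3s².
Tabulated first ionization energy (kJ/mol): B 801, N 1402, Mg 738, Al 578, Rb 403.
So from highest to lowest: N > B > Mg > Al > Rb.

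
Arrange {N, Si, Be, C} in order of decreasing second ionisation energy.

N > C > Be > Si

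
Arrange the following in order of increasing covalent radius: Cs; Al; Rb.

Al, Rb, Cs

Al is in period 3, group 13; Rb is in period 5, group 1; Cs is in period 6, group 1.
Moving right in a period, electrons are added to the same shell under a stronger nuclear pull, so atoms get smaller; moving down, a new shell is opened and atoms get larger.
These span different periods and groups, so the two trends combine.
Rb > Al: both effects reinforce here, so Rb is clearly the larger of the two.
Cs > Rb: they share group 1; the group trend gives Cs the larger value.
Tabulated atomic radius (pm): Al 126, Rb 210, Cs 232.
So from smallest to largest: Al < Rb < Cs.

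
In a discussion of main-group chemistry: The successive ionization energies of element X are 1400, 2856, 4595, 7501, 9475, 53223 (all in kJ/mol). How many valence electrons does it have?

Look for the largest jump between consecutive ionization energies: IE6/IE5 ≈ 5.6, far larger than any earlier ratio.
That jump marks the point where a core electron is being removed. So the atom has 5 valence electrons.

5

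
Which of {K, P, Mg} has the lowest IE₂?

The second ionization energy removes an electron from the +1 ion. For each element: K⁺ is the bare [Ar] core; P⁺ still has 4 valence electrons; Mg⁺ still has 1 valence electron.
Breaking into a closed-shell core is much more expensive than removing a leftover valence electron — K has the largest IE_2 here.
Valence configurations: P⁺ [Ne]3s²3p², Mg⁺ [Ne]3s¹.
Tabulated IE_2 (kJ/mol): K 3052, P 1907, Mg 1451.
Putting it together, IE_2: Mg < P < K.

Mg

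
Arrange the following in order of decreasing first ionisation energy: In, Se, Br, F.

F, Br, Se, In

F is in period 2, group 17; Se is in period 4, group 16; Br is in period 4, group 17; In is in period 5, group 13.
First ionization energy rises across a period (greater Z_eff holds electrons more tightly) and falls down a group (valence electrons are farther from the nucleus).
Neither a single period nor a single group — weigh both effects.
Se > In: relative to In, both the across-period and down-group shifts push Se's first ionization energy up.
Br > Se: both are in period 4; the period trend gives Br the larger value.
F > Br: they share group 17; the group trend gives F the larger value.
For reference (kJ/mol): F 1681, Se 941, Br 1140, In 558.
So from highest to lowest: F > Br > Se > In.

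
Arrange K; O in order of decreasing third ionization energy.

O, K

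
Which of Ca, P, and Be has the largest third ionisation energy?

Be

IE_3 is the cost of taking one more electron from the +2 cation: Ca²⁺ is the bare [Ar] core; P²⁺ still has 3 valence electrons; Be²⁺ is the bare [He] core.
Breaking into a closed-shell core is much more expensive than removing a leftover valence electron — Ca and Be have the largest IE_3 here.
The numbers (kJ/mol): Ca 4912, P 2914, Be 14849.
Hence IE_3: P < Ca < Be.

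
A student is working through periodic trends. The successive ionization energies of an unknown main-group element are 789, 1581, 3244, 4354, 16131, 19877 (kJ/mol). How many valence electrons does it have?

Look for the largest jump between consecutive ionization energies: IE5/IE4 ≈ 3.7, far larger than any earlier ratio.
That jump marks the point where a core electron is being removed. So the atom has 4 valence electrons.

4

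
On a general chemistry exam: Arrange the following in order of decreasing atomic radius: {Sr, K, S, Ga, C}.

K > Sr > Ga > S > C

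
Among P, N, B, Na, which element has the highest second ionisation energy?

After 1 electron has been removed, what remains? P⁺ still has 4 valence electrons; N⁺ still has 4 valence electrons; B⁺ still has 2 valence electrons; Na⁺ is the bare [Ne] core.
Core electrons are held far more tightly than valence electrons, so Na tops the IE_2 order.
Valence configurations: P⁺ [Ne]3s²3p², N⁺ [He]2s²2p², B⁺ [He]2s².
Tabulated IE_2 (kJ/mol): P 1907, N 2856, B 2427, Na 4562.
So the second ionization energies run P < B < N < Na.

Na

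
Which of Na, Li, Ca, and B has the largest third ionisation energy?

After 2 electrons have been removed, what remains? Na²⁺ is already 1 electron into the core; Li²⁺ is already 1 electron into the core; Ca²⁺ is the bare [Ar] core; B²⁺ still has 1 valence electron.
Breaking into a closed-shell core is much more expensive than removing a leftover valence electron — Ca, Na and Li have the largest IE_3 here.
Approximate IE_3 values (kJ/mol): Na 6910, Li 11815, Ca 4912, B 3660.
Overall IE_3 order: B < Ca < Na < Li.

Li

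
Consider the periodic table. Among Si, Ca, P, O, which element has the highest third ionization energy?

O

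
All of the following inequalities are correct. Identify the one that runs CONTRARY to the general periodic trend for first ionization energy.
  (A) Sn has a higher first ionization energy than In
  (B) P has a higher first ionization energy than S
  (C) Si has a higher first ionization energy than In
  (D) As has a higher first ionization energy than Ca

(B)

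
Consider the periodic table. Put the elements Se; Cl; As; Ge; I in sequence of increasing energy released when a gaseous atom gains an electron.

Cl is in period 3, group 17; Ge is in period 4, group 14; As is in period 4, group 15; Se is in period 4, group 16; I is in period 5, group 17.
Adding an electron releases more energy for atoms nearer the top right (short of the noble gases).
These span different periods and groups, so the two trends combine.
Ge > As: this pair runs against the simple trend — see the exception note.
Se > Ge: Se lies to the right of Ge in period 4, so the across-period effect alone puts Se higher.
I > Se: period and group pull opposite ways; the across-period shift dominates (295 vs 195 kJ/mol).
Cl > I: they share group 17; the group trend gives Cl the larger value.
Note the exception: Ge has a higher electron affinity than As, contrary to the simple trend — adding an electron to As's half-filled 4p³ is unfavourable, so Ge (4p²) has the more exothermic EA.
Approximate values (kJ/mol): Cl 349, Ge 119, As 78, Se 195, I 295.
So from lowest to highest: As < Ge < Se < I < Cl.

As < Ge < Se < I < Cl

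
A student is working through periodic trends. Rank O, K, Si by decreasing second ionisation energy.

O > K > Si

IE_2 is the cost of taking one more electron from the +1 cation: O⁺ still has 5 valence electrons; K⁺ is the bare [Ar] core; Si⁺ still has 3 valence electrons.
Usually core removal costs more than valence removal, but here the competition is close: a tightly held n=2 valence electron can cost more to remove than an n=3 core electron, so the actual values have to decide it.
Valence configurations: O⁺ [He]2s²2p³, Si⁺ [Ne]3s²3p¹.
Approximate IE_2 values (kJ/mol): O 3388, K 3052, Si 1577.
Putting it together, IE_2: Si < K < O.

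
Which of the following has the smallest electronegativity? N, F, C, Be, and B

Be is in period 2, group 2; B is in period 2, group 13; C is in period 2, group 14; N is in period 2, group 15; F is in period 2, group 17.
Electronegativity increases across a period and decreases down a group, tracking effective nuclear charge and atomic size.
All lie in period 2, so electronegativity increases left to right.
The smallest electronegativity among these belongs to Be.

Be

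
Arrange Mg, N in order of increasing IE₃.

N, Mg

After 2 electrons have been removed, what remains? Mg²⁺ is the bare [Ne] core; N²⁺ still has 3 valence electrons.
Breaking into a closed-shell core is much more expensive than removing a leftover valence electron — Mg has the largest IE_3 here.
Approximate IE_3 values (kJ/mol): Mg 7733, N 4578.
Putting it together, IE_3: N < Mg.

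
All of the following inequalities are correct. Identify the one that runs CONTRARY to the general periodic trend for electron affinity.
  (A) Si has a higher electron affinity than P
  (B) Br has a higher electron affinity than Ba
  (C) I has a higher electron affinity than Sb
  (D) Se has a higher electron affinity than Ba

The general trend: electron affinity increases across a period and decreases down a group.
(A) Si (period 3, group 14) vs P (period 3, group 15): the stated order contradicts the simple trend.
(B) Br (period 4, group 17) vs Ba (period 6, group 2): the stated order agrees with the simple trend.
(C) I (period 5, group 17) vs Sb (period 5, group 15): the stated order agrees with the simple trend.
(D) Se (period 4, group 16) vs Ba (period 6, group 2): the stated order agrees with the simple trend.
The exception is (A): adding an electron to P's half-filled 3p³ is unfavourable, so Si (3p²) has the more exothermic EA.

(A)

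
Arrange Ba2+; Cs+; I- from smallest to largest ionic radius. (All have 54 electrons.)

All of these have 54 electrons, so size is governed by nuclear charge alone: the more protons, the stronger the pull on the same electron cloud, and the smaller the ion.
Nuclear charges: Ba2+ (Z=56), Cs+ (Z=55), I- (Z=53).
Smallest to largest: Ba2+ < Cs+ < I-.

Ba2+ < Cs+ < I-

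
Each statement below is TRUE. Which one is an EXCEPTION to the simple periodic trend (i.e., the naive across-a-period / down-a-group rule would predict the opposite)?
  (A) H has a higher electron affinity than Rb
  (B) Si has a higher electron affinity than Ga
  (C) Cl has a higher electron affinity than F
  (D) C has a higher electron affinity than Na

The general trend: electron affinity increases across a period and decreases down a group.
(A) H (period 1, group 1) vs Rb (period 5, group 1): the stated order agrees with the simple trend.
(B) Si (period 3, group 14) vs Ga (period 4, group 13): the stated order agrees with the simple trend.
(C) Cl (period 3, group 17) vs F (period 2, group 17): the stated order contradicts the simple trend.
(D) C (period 2, group 14) vs Na (period 3, group 1): the stated order agrees with the simple trend.
The exception is (C): F's small 2p subshell makes the incoming electron feel strong e⁻–e⁻ repulsion, so Cl actually releases more energy on gaining an electron.

(C)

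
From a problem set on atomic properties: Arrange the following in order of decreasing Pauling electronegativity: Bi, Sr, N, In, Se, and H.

N > Se > H > Bi > In > Sr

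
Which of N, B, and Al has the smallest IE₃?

IE_3 is the cost of taking one more electron from the +2 cation: N²⁺ still has 3 valence electrons; B²⁺ still has 1 valence electron; Al²⁺ still has 1 valence electron.
All are still removing valence electrons, so compare the +2 ions as you would atoms: IE_3 generally rises across a period (higher Z_eff) and falls down a group (larger shell), subject to the usual subshell exceptions.
Valence configurations: N²⁺ [He]2s²2p¹, B²⁺ [He]2s¹, Al²⁺ [Ne]3s¹.
Approximate IE_3 values (kJ/mol): N 4578, B 3660, Al 2745.
So the third ionization energies run Al < B < N.

Al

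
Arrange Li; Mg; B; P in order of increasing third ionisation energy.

P, B, Mg, Li

The third ionization energy removes an electron from the +2 ion. For each element: Li²⁺ is already 1 electron into the core; Mg²⁺ is the bare [Ne] core; B²⁺ still has 1 valence electron; P²⁺ still has 3 valence electrons.
Breaking into a closed-shell core is much more expensive than removing a leftover valence electron — Mg and Li have the largest IE_3 here.
Valence configurations: B²⁺ [He]2s¹, P²⁺ [Ne]3s²3p¹.
Tabulated IE_3 (kJ/mol): Li 11815, Mg 7733, B 3660, P 2914.
So the third ionization energies run P < B < Mg < Li.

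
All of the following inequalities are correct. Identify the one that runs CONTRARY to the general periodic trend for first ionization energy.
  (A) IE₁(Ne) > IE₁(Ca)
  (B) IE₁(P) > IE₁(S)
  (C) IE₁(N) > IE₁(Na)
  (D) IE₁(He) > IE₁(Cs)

(B)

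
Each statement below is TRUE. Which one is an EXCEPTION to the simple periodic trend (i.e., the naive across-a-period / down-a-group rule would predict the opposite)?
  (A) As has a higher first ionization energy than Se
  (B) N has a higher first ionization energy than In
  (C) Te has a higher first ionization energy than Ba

(A)

The general trend: first ionization energy increases across a period and decreases down a group.
(A) As (period 4, group 15) vs Se (period 4, group 16): the stated order contradicts the simple trend.
(B) N (period 2, group 15) vs In (period 5, group 13): the stated order agrees with the simple trend.
(C) Te (period 5, group 16) vs Ba (period 6, group 2): the stated order agrees with the simple trend.
The exception is (A): Se (4p⁴) ionizes more easily than half-filled As (4p³).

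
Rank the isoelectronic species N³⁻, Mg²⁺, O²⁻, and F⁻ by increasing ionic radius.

Mg²⁺ < F⁻ < O²⁻ < N³⁻

All of these have 10 electrons, so size is governed by nuclear charge alone: the more protons, the stronger the pull on the same electron cloud, and the smaller the ion.
Nuclear charges: Mg²⁺ (Z=12), F⁻ (Z=9), O²⁻ (Z=8), N³⁻ (Z=7).
Smallest to largest: Mg²⁺ < F⁻ < O²⁻ < N³⁻.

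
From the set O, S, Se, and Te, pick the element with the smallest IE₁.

O is in period 2, group 16; S is in period 3, group 16; Se is in period 4, group 16; Te is in period 5, group 16.
Removing the outermost electron gets harder across a period and easier down a group.
All are in group 16, so first ionization energy increases up the group.
The smallest IE₁ among these belongs to Te.

Te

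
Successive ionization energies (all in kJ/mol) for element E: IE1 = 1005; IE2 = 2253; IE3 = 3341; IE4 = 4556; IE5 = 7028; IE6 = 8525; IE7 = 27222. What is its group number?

Group 16

Look for the largest jump between consecutive ionization energies: IE7/IE6 ≈ 3.2, far larger than any earlier ratio.
That jump marks the point where a core electron is being removed. So the atom has 6 valence electrons.
A main-group element with 6 valence electrons is in group 16.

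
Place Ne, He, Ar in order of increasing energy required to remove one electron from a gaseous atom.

Removing the outermost electron gets harder across a period and easier down a group.
All are in group 18, so first ionization energy increases up the group.
So from lowest to highest: Ar < Ne < He.

Ar, Ne, He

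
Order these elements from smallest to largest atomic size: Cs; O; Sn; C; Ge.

Radius decreases left→right (rising Z_eff, same n) and increases top→bottom (higher n).
Neither a single period nor a single group — weigh both effects.
C > O: C lies to the left of O in period 2, so the across-period effect alone puts C larger.
Ge > C: Ge sits below C in group 14, so the down-group effect alone puts Ge larger.
Sn > Ge: they share group 14; the group trend gives Sn the larger value.
Cs > Sn: both effects reinforce here, so Cs is clearly the larger of the two.
Tabulated atomic radius (pm): C 75, O 63, Ge 121, Sn 140, Cs 232.
So from smallest to largest: O < C < Ge < Sn < Cs.

O < C < Ge < Sn < Cs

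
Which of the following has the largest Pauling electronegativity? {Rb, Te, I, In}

Rb is in period 5, group 1; In is in period 5, group 13; Te is in period 5, group 16; I is in period 5, group 17.
EN rises left→right (higher Z_eff, smaller atoms) and falls top→bottom (larger, more shielded atoms).
All lie in period 5, so electronegativity increases left to right.
The largest Pauling electronegativity among these belongs to I.

I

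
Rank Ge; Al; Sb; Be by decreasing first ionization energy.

Be, Sb, Ge, Al

Be is in period 2, group 2; Al is in period 3, group 13; Ge is in period 4, group 14; Sb is in period 5, group 15.
Across a period the outer electron is held more tightly (higher IE₁); down a group it sits in a higher shell, more shielded, and comes off more easily.
These sit on a diagonal, where the across-period and down-group effects partly cancel.
Ge > Al: period and group pull opposite ways; the across-period shift dominates (762 vs 578 kJ/mol).
Sb > Ge: period and group pull opposite ways; the across-period shift dominates (831 vs 762 kJ/mol).
Be > Sb: period and group pull opposite ways; the down-group shift dominates (900 vs 831 kJ/mol).
Tabulated first ionization energy (kJ/mol): Be 900, Al 578, Ge 762, Sb 831.
So from highest to lowest: Be > Sb > Ge > Al.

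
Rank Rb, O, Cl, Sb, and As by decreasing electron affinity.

Cl > O > Sb > As > Rb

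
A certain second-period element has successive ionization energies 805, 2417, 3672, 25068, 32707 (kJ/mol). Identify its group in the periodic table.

Look for the largest jump between consecutive ionization energies: IE4/IE3 ≈ 6.8, far larger than any earlier ratio.
That jump marks the point where a core electron is being removed. So the atom has 3 valence electrons.
A main-group element with 3 valence electrons is in group 13.

Group 13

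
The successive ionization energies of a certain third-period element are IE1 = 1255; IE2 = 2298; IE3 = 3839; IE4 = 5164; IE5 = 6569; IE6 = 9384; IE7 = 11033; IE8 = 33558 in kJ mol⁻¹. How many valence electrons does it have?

7

Look for the largest jump between consecutive ionization energies: IE8/IE7 ≈ 3.0, far larger than any earlier ratio.
That jump marks the point where a core electron is being removed. So the atom has 7 valence electrons.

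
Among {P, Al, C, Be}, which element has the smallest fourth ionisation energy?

IE_4 is the cost of taking one more electron from the +3 cation: P³⁺ still has 2 valence electrons; Al³⁺ is the bare [Ne] core; C³⁺ still has 1 valence electron; Be³⁺ is already 1 electron into the core.
Breaking into a closed-shell core is much more expensive than removing a leftover valence electron — Al and Be have the largest IE_4 here.
Valence configurations: P³⁺ [Ne]3s², C³⁺ [He]2s¹.
Tabulated IE_4 (kJ/mol): P 4964, Al 11577, C 6223, Be 21007.
Hence IE_4: P < C < Al < Be.

P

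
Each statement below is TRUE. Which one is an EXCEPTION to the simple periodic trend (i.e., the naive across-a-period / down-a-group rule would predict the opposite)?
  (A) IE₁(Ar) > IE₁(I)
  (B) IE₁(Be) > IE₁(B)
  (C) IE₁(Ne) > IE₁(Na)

(B)

The general trend: first ionisation energy increases across a period and decreases down a group.
(A) Ar (period 3, group 18) vs I (period 5, group 17): the stated order agrees with the simple trend.
(B) Be (period 2, group 2) vs B (period 2, group 13): the stated order contradicts the simple trend.
(C) Ne (period 2, group 18) vs Na (period 3, group 1): the stated order agrees with the simple trend.
The exception is (B): removing B's lone 2p electron is easier than breaking Be's filled 2s².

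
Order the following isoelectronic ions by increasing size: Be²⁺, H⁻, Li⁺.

All of these have 2 electrons, so size is governed by nuclear charge alone: the more protons, the stronger the pull on the same electron cloud, and the smaller the ion.
Nuclear charges: Be²⁺ (Z=4), Li⁺ (Z=3), H⁻ (Z=1).
Smallest to largest: Be²⁺ < Li⁺ < H⁻.

Be²⁺ < Li⁺ < H⁻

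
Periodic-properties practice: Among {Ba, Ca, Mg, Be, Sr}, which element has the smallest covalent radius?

Be is in period 2, group 2; Mg is in period 3, group 2; Ca is in period 4, group 2; Sr is in period 5, group 2; Ba is in period 6, group 2.
Radius decreases left→right (rising Z_eff, same n) and increases top→bottom (higher n).
All are in group 2, so atomic radius increases down the group.
The smallest covalent radius among these belongs to Be.

Be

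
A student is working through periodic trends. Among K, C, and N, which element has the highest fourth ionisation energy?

N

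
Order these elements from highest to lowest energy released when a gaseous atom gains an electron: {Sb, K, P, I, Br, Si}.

Br > I > Si > Sb > P > K

Si is in period 3, group 14; P is in period 3, group 15; K is in period 4, group 1; Br is in period 4, group 17; Sb is in period 5, group 15; I is in period 5, group 17.
Adding an electron releases more energy for atoms nearer the top right (short of the noble gases).
Here both period and group differ, so the two effects have to be weighed against each other.
P > K: both effects reinforce here, so P is clearly the higher of the two.
Sb > P: this pair runs against the simple trend — see the exception note.
Si > Sb: the two effects oppose for this pair; the down-group effect wins (134 vs 103 kJ/mol).
I > Si: period and group pull opposite ways; the across-period shift dominates (295 vs 134 kJ/mol).
Br > I: Br sits above I in group 17, so the down-group effect alone puts Br higher.
Note the exception: Sb has a higher electron affinity than P, contrary to the simple trend — both are half-filled np³, but the pairing/repulsion penalty for the added electron shrinks as the p orbitals become larger and more diffuse down the group, and for Sb that outweighs the weaker nuclear attraction.
Note the exception: Si has a higher electron affinity than P, contrary to the simple trend — adding an electron to P's half-filled 3p³ is unfavourable, so Si (3p²) has the more exothermic EA.
Tabulated electron affinity (kJ/mol): Si 134, P 72, K 48, Br 325, Sb 103, I 295.
So from highest to lowest: Br > I > Si > Sb > P > K.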